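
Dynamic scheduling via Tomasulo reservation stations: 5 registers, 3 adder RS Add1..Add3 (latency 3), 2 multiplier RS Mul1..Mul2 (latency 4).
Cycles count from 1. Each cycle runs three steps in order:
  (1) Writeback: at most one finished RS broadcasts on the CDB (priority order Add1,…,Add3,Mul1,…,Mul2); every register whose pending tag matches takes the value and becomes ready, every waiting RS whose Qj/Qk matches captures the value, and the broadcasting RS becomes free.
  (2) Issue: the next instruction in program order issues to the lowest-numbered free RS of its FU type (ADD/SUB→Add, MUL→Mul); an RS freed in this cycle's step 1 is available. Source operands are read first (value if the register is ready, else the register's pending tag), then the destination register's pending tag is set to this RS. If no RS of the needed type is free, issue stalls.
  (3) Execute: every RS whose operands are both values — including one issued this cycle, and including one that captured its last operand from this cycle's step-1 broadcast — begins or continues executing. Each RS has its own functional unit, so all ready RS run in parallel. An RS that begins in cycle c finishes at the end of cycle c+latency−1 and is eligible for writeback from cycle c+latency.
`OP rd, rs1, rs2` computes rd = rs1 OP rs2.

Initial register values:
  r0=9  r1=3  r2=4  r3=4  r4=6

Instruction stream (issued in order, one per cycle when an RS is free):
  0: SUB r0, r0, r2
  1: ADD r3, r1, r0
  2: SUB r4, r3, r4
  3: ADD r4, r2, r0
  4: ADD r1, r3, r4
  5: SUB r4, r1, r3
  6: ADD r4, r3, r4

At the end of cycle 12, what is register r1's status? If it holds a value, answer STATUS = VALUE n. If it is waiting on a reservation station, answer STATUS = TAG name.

STATUS = VALUE 17

  c1: issue SUB r0<-Add1  regs: r0:Add1,r1:3,r2:4,r3:4,r4:6
  c2: issue ADD r3<-Add2  regs: r0:Add1,r1:3,r2:4,r3:Add2,r4:6
  c3: issue SUB r4<-Add3  regs: r0:Add1,r1:3,r2:4,r3:Add2,r4:Add3
  c4: CDB Add1=5; issue ADD r4<-Add1  regs: r0:5,r1:3,r2:4,r3:Add2,r4:Add1
  c5: stall  regs: r0:5,r1:3,r2:4,r3:Add2,r4:Add1
  c6: stall  regs: r0:5,r1:3,r2:4,r3:Add2,r4:Add1
  c7: CDB Add1=9; issue ADD r1<-Add1  regs: r0:5,r1:Add1,r2:4,r3:Add2,r4:9
  c8: CDB Add2=8; issue SUB r4<-Add2  regs: r0:5,r1:Add1,r2:4,r3:8,r4:Add2
  c9: stall  regs: r0:5,r1:Add1,r2:4,r3:8,r4:Add2
  c10: stall  regs: r0:5,r1:Add1,r2:4,r3:8,r4:Add2
  c11: CDB Add1=17; issue ADD r4<-Add1  regs: r0:5,r1:17,r2:4,r3:8,r4:Add1
  c12: CDB Add3=2  regs: r0:5,r1:17,r2:4,r3:8,r4:Add1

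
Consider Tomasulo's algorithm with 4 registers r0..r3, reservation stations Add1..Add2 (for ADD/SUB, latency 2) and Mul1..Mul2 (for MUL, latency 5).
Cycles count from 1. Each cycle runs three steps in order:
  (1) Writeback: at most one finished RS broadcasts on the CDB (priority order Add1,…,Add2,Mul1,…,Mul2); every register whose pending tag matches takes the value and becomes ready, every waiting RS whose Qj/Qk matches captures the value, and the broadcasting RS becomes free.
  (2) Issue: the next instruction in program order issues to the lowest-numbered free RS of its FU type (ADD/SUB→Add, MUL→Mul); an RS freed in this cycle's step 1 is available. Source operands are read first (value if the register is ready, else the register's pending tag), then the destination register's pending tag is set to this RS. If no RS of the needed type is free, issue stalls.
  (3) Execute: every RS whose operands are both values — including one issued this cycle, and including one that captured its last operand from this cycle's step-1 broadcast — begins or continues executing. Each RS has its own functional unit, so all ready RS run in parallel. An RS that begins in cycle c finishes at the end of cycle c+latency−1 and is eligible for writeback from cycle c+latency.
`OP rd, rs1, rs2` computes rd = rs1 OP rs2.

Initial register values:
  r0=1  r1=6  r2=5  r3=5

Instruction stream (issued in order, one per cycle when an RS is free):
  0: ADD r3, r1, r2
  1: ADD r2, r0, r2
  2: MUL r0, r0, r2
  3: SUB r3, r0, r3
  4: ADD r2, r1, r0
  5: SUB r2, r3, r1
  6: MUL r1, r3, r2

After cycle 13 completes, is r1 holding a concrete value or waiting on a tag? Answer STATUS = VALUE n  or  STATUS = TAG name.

  c1: issue ADD r3<-Add1  regs: r0:1,r1:6,r2:5,r3:Add1
  c2: issue ADD r2<-Add2  regs: r0:1,r1:6,r2:Add2,r3:Add1
  c3: CDB Add1=11; issue MUL r0<-Mul1  regs: r0:Mul1,r1:6,r2:Add2,r3:11
  c4: CDB Add2=6; issue SUB r3<-Add1  regs: r0:Mul1,r1:6,r2:6,r3:Add1
  c5: issue ADD r2<-Add2  regs: r0:Mul1,r1:6,r2:Add2,r3:Add1
  c6: stall  regs: r0:Mul1,r1:6,r2:Add2,r3:Add1
  c7: stall  regs: r0:Mul1,r1:6,r2:Add2,r3:Add1
  c8: stall  regs: r0:Mul1,r1:6,r2:Add2,r3:Add1
  c9: CDB Mul1=6; stall  regs: r0:6,r1:6,r2:Add2,r3:Add1
  c10: stall  regs: r0:6,r1:6,r2:Add2,r3:Add1
  c11: CDB Add1=-5; issue SUB r2<-Add1  regs: r0:6,r1:6,r2:Add1,r3:-5
  c12: CDB Add2=12; issue MUL r1<-Mul1  regs: r0:6,r1:Mul1,r2:Add1,r3:-5
  c13: CDB Add1=-11  regs: r0:6,r1:Mul1,r2:-11,r3:-5

STATUS = TAG Mul1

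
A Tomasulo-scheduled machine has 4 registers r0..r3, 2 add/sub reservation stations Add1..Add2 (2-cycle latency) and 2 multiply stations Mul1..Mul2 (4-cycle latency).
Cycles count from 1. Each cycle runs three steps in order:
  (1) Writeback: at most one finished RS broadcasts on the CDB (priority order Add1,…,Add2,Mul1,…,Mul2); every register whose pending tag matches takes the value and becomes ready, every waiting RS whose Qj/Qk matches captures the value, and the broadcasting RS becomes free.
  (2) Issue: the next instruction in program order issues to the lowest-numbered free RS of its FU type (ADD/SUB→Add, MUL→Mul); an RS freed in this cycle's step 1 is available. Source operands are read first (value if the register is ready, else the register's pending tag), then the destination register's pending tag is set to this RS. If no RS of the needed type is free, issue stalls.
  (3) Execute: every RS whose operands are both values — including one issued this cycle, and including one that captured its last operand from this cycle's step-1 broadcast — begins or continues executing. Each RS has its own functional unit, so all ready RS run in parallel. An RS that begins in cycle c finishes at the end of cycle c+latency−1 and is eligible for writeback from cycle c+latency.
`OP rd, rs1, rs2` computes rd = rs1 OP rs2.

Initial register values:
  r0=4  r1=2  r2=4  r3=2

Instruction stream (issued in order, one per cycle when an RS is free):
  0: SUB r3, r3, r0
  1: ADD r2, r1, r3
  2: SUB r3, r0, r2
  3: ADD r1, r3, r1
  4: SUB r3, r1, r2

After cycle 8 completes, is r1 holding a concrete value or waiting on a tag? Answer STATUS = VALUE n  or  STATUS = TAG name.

cycle 1: issue SUB r3<-Add1 // r0:4,r1:2,r2:4,r3:Add1
cycle 2: issue ADD r2<-Add2 // r0:4,r1:2,r2:Add2,r3:Add1
cycle 3: CDB Add1=-2; issue SUB r3<-Add1 // r0:4,r1:2,r2:Add2,r3:Add1
cycle 4: stall // r0:4,r1:2,r2:Add2,r3:Add1
cycle 5: CDB Add2=0; issue ADD r1<-Add2 // r0:4,r1:Add2,r2:0,r3:Add1
cycle 6: stall // r0:4,r1:Add2,r2:0,r3:Add1
cycle 7: CDB Add1=4; issue SUB r3<-Add1 // r0:4,r1:Add2,r2:0,r3:Add1
cycle 8: - // r0:4,r1:Add2,r2:0,r3:Add1

STATUS = TAG Add2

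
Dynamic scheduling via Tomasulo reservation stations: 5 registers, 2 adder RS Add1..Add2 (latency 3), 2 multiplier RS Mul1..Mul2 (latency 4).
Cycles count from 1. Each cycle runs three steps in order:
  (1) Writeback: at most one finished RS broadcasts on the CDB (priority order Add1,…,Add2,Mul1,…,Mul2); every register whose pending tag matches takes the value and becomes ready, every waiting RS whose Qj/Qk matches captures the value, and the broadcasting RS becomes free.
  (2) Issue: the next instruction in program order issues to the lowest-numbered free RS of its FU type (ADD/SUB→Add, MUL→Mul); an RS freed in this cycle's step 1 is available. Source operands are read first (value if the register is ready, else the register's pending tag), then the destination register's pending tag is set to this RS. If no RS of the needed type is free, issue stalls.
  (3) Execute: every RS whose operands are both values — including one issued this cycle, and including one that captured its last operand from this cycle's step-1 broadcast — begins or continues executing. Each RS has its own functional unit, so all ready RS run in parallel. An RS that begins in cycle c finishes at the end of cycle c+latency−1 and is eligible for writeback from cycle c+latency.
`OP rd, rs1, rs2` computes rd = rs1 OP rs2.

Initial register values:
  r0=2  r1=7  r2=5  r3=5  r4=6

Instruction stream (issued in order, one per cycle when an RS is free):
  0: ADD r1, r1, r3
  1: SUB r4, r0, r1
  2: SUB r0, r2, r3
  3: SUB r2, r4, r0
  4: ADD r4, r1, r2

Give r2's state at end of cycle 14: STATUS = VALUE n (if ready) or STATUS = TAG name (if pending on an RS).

STATUS = VALUE -10

c1: issue ADD r1<-Add1 | r0:2,r1:Add1,r2:5,r3:5,r4:6
c2: issue SUB r4<-Add2 | r0:2,r1:Add1,r2:5,r3:5,r4:Add2
c3: stall | r0:2,r1:Add1,r2:5,r3:5,r4:Add2
c4: CDB Add1=12; issue SUB r0<-Add1 | r0:Add1,r1:12,r2:5,r3:5,r4:Add2
c5: stall | r0:Add1,r1:12,r2:5,r3:5,r4:Add2
c6: stall | r0:Add1,r1:12,r2:5,r3:5,r4:Add2
c7: CDB Add1=0; issue SUB r2<-Add1 | r0:0,r1:12,r2:Add1,r3:5,r4:Add2
c8: CDB Add2=-10; issue ADD r4<-Add2 | r0:0,r1:12,r2:Add1,r3:5,r4:Add2
c9: - | r0:0,r1:12,r2:Add1,r3:5,r4:Add2
c10: - | r0:0,r1:12,r2:Add1,r3:5,r4:Add2
c11: CDB Add1=-10 | r0:0,r1:12,r2:-10,r3:5,r4:Add2
c12: - | r0:0,r1:12,r2:-10,r3:5,r4:Add2
c13: - | r0:0,r1:12,r2:-10,r3:5,r4:Add2
c14: CDB Add2=2 | r0:0,r1:12,r2:-10,r3:5,r4:2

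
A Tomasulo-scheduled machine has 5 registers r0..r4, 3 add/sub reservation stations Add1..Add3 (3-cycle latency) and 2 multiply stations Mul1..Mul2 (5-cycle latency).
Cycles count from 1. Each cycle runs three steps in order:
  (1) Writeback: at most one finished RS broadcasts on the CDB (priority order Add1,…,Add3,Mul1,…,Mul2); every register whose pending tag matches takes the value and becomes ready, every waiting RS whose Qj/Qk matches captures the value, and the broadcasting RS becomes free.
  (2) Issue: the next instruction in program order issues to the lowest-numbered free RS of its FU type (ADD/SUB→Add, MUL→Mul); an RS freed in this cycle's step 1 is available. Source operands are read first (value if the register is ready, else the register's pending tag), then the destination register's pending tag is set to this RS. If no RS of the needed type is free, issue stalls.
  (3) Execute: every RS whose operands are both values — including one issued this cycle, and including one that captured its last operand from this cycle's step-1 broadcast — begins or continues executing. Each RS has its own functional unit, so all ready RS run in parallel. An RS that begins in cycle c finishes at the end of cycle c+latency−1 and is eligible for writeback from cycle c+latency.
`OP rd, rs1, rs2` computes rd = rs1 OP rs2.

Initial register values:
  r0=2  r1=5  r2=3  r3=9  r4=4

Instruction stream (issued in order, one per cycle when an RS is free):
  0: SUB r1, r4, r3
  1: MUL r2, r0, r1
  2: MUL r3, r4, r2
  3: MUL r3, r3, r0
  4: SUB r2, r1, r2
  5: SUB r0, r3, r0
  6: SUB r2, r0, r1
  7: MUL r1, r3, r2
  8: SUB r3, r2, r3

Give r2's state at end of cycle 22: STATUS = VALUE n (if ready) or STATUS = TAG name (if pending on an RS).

cycle 1: issue SUB r1<-Add1 // r0:2,r1:Add1,r2:3,r3:9,r4:4
cycle 2: issue MUL r2<-Mul1 // r0:2,r1:Add1,r2:Mul1,r3:9,r4:4
cycle 3: issue MUL r3<-Mul2 // r0:2,r1:Add1,r2:Mul1,r3:Mul2,r4:4
cycle 4: CDB Add1=-5; stall // r0:2,r1:-5,r2:Mul1,r3:Mul2,r4:4
cycle 5: stall // r0:2,r1:-5,r2:Mul1,r3:Mul2,r4:4
cycle 6: stall // r0:2,r1:-5,r2:Mul1,r3:Mul2,r4:4
cycle 7: stall // r0:2,r1:-5,r2:Mul1,r3:Mul2,r4:4
cycle 8: stall // r0:2,r1:-5,r2:Mul1,r3:Mul2,r4:4
cycle 9: CDB Mul1=-10; issue MUL r3<-Mul1 // r0:2,r1:-5,r2:-10,r3:Mul1,r4:4
cycle 10: issue SUB r2<-Add1 // r0:2,r1:-5,r2:Add1,r3:Mul1,r4:4
cycle 11: issue SUB r0<-Add2 // r0:Add2,r1:-5,r2:Add1,r3:Mul1,r4:4
cycle 12: issue SUB r2<-Add3 // r0:Add2,r1:-5,r2:Add3,r3:Mul1,r4:4
cycle 13: CDB Add1=5; stall // r0:Add2,r1:-5,r2:Add3,r3:Mul1,r4:4
cycle 14: CDB Mul2=-40; issue MUL r1<-Mul2 // r0:Add2,r1:Mul2,r2:Add3,r3:Mul1,r4:4
cycle 15: issue SUB r3<-Add1 // r0:Add2,r1:Mul2,r2:Add3,r3:Add1,r4:4
cycle 16: - // r0:Add2,r1:Mul2,r2:Add3,r3:Add1,r4:4
cycle 17: - // r0:Add2,r1:Mul2,r2:Add3,r3:Add1,r4:4
cycle 18: - // r0:Add2,r1:Mul2,r2:Add3,r3:Add1,r4:4
cycle 19: CDB Mul1=-80 // r0:Add2,r1:Mul2,r2:Add3,r3:Add1,r4:4
cycle 20: - // r0:Add2,r1:Mul2,r2:Add3,r3:Add1,r4:4
cycle 21: - // r0:Add2,r1:Mul2,r2:Add3,r3:Add1,r4:4
cycle 22: CDB Add2=-82 // r0:-82,r1:Mul2,r2:Add3,r3:Add1,r4:4

STATUS = TAG Add3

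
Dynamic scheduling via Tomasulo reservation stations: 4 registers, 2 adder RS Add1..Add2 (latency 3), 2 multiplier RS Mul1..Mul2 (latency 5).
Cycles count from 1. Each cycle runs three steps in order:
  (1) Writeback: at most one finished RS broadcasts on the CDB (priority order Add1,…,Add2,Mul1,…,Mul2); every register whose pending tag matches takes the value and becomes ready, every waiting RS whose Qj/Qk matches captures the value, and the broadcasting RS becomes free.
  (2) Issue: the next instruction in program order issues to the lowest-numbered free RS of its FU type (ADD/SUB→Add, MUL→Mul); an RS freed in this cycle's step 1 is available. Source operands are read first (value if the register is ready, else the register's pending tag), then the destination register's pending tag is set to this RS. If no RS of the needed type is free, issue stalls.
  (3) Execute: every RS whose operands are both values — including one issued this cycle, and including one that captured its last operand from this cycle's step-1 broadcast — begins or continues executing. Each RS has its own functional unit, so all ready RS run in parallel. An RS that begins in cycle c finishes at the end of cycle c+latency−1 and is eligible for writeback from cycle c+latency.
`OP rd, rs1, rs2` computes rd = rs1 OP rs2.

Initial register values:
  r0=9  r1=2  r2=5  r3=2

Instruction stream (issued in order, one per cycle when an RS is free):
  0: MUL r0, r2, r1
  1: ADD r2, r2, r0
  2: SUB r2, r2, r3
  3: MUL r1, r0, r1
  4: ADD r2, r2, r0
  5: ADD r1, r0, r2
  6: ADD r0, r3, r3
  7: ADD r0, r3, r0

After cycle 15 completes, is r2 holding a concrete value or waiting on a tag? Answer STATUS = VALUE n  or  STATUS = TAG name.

c1: issue MUL r0<-Mul1 | r0:Mul1,r1:2,r2:5,r3:2
c2: issue ADD r2<-Add1 | r0:Mul1,r1:2,r2:Add1,r3:2
c3: issue SUB r2<-Add2 | r0:Mul1,r1:2,r2:Add2,r3:2
c4: issue MUL r1<-Mul2 | r0:Mul1,r1:Mul2,r2:Add2,r3:2
c5: stall | r0:Mul1,r1:Mul2,r2:Add2,r3:2
c6: CDB Mul1=10; stall | r0:10,r1:Mul2,r2:Add2,r3:2
c7: stall | r0:10,r1:Mul2,r2:Add2,r3:2
c8: stall | r0:10,r1:Mul2,r2:Add2,r3:2
c9: CDB Add1=15; issue ADD r2<-Add1 | r0:10,r1:Mul2,r2:Add1,r3:2
c10: stall | r0:10,r1:Mul2,r2:Add1,r3:2
c11: CDB Mul2=20; stall | r0:10,r1:20,r2:Add1,r3:2
c12: CDB Add2=13; issue ADD r1<-Add2 | r0:10,r1:Add2,r2:Add1,r3:2
c13: stall | r0:10,r1:Add2,r2:Add1,r3:2
c14: stall | r0:10,r1:Add2,r2:Add1,r3:2
c15: CDB Add1=23; issue ADD r0<-Add1 | r0:Add1,r1:Add2,r2:23,r3:2

STATUS = VALUE 23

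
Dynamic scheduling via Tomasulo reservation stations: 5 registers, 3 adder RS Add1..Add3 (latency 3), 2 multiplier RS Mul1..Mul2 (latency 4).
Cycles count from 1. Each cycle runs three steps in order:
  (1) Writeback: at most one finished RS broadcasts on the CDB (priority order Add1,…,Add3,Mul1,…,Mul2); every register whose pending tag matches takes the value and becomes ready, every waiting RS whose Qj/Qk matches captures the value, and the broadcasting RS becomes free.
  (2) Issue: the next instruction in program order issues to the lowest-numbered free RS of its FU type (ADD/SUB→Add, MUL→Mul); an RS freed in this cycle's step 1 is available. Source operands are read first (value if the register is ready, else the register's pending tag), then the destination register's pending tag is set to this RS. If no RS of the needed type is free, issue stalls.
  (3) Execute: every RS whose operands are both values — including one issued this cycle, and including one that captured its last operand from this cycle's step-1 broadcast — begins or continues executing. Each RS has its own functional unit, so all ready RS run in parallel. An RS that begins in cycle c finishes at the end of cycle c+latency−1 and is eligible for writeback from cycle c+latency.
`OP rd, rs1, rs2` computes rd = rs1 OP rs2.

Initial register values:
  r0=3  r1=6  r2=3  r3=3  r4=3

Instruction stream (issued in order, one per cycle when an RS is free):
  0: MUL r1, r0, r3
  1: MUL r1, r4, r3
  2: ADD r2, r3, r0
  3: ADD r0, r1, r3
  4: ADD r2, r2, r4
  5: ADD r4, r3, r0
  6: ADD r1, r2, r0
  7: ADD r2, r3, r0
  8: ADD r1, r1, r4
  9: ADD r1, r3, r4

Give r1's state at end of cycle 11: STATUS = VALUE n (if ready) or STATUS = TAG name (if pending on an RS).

cycle 1: issue MUL r1<-Mul1 // r0:3,r1:Mul1,r2:3,r3:3,r4:3
cycle 2: issue MUL r1<-Mul2 // r0:3,r1:Mul2,r2:3,r3:3,r4:3
cycle 3: issue ADD r2<-Add1 // r0:3,r1:Mul2,r2:Add1,r3:3,r4:3
cycle 4: issue ADD r0<-Add2 // r0:Add2,r1:Mul2,r2:Add1,r3:3,r4:3
cycle 5: CDB Mul1=9; issue ADD r2<-Add3 // r0:Add2,r1:Mul2,r2:Add3,r3:3,r4:3
cycle 6: CDB Add1=6; issue ADD r4<-Add1 // r0:Add2,r1:Mul2,r2:Add3,r3:3,r4:Add1
cycle 7: CDB Mul2=9; stall // r0:Add2,r1:9,r2:Add3,r3:3,r4:Add1
cycle 8: stall // r0:Add2,r1:9,r2:Add3,r3:3,r4:Add1
cycle 9: CDB Add3=9; issue ADD r1<-Add3 // r0:Add2,r1:Add3,r2:9,r3:3,r4:Add1
cycle 10: CDB Add2=12; issue ADD r2<-Add2 // r0:12,r1:Add3,r2:Add2,r3:3,r4:Add1
cycle 11: stall // r0:12,r1:Add3,r2:Add2,r3:3,r4:Add1

STATUS = TAG Add3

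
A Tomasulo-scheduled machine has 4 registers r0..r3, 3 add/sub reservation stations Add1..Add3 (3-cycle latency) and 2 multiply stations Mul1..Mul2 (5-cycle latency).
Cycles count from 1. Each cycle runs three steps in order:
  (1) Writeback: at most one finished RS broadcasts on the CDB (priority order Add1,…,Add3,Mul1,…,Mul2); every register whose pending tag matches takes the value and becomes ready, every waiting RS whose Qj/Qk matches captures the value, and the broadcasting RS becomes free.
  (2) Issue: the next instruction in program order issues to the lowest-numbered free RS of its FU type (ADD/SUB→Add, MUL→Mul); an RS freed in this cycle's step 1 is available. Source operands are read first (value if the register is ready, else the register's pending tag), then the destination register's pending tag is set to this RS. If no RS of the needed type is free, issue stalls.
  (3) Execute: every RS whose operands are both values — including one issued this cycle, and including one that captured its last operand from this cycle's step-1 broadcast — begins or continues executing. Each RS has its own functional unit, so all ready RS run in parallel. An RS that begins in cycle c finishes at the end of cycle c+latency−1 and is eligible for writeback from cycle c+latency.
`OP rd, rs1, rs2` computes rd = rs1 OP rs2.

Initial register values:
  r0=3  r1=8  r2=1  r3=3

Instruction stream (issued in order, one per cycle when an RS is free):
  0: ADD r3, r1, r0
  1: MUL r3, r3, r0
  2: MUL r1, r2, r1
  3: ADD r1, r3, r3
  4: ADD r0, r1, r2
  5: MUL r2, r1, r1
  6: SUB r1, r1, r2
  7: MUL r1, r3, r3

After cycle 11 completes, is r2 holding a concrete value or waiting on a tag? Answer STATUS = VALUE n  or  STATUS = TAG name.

c1: issue ADD r3<-Add1 | r0:3,r1:8,r2:1,r3:Add1
c2: issue MUL r3<-Mul1 | r0:3,r1:8,r2:1,r3:Mul1
c3: issue MUL r1<-Mul2 | r0:3,r1:Mul2,r2:1,r3:Mul1
c4: CDB Add1=11; issue ADD r1<-Add1 | r0:3,r1:Add1,r2:1,r3:Mul1
c5: issue ADD r0<-Add2 | r0:Add2,r1:Add1,r2:1,r3:Mul1
c6: stall | r0:Add2,r1:Add1,r2:1,r3:Mul1
c7: stall | r0:Add2,r1:Add1,r2:1,r3:Mul1
c8: CDB Mul2=8; issue MUL r2<-Mul2 | r0:Add2,r1:Add1,r2:Mul2,r3:Mul1
c9: CDB Mul1=33; issue SUB r1<-Add3 | r0:Add2,r1:Add3,r2:Mul2,r3:33
c10: issue MUL r1<-Mul1 | r0:Add2,r1:Mul1,r2:Mul2,r3:33
c11: - | r0:Add2,r1:Mul1,r2:Mul2,r3:33

STATUS = TAG Mul2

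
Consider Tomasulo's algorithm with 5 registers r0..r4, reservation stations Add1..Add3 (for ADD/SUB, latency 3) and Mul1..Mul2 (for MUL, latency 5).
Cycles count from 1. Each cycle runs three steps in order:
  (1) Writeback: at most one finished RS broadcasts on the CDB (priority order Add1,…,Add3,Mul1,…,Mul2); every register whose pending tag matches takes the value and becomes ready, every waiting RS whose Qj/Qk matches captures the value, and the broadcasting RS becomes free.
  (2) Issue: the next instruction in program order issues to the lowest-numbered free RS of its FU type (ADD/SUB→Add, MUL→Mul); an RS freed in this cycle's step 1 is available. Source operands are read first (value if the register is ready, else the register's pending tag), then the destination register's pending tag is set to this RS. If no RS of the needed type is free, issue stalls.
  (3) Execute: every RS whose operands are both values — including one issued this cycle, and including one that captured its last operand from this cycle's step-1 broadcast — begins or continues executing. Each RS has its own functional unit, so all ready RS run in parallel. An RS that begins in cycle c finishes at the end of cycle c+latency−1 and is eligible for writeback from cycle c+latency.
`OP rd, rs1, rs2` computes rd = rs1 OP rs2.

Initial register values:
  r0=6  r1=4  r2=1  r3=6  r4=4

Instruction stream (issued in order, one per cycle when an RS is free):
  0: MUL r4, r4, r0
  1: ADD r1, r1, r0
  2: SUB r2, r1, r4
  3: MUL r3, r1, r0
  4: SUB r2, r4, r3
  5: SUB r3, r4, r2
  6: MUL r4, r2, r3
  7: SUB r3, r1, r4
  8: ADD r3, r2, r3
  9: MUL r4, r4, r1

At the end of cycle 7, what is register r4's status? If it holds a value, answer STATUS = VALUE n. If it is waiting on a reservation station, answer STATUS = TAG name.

STATUS = TAG Mul1

  c1: issue MUL r4<-Mul1  regs: r0:6,r1:4,r2:1,r3:6,r4:Mul1
  c2: issue ADD r1<-Add1  regs: r0:6,r1:Add1,r2:1,r3:6,r4:Mul1
  c3: issue SUB r2<-Add2  regs: r0:6,r1:Add1,r2:Add2,r3:6,r4:Mul1
  c4: issue MUL r3<-Mul2  regs: r0:6,r1:Add1,r2:Add2,r3:Mul2,r4:Mul1
  c5: CDB Add1=10; issue SUB r2<-Add1  regs: r0:6,r1:10,r2:Add1,r3:Mul2,r4:Mul1
  c6: CDB Mul1=24; issue SUB r3<-Add3  regs: r0:6,r1:10,r2:Add1,r3:Add3,r4:24
  c7: issue MUL r4<-Mul1  regs: r0:6,r1:10,r2:Add1,r3:Add3,r4:Mul1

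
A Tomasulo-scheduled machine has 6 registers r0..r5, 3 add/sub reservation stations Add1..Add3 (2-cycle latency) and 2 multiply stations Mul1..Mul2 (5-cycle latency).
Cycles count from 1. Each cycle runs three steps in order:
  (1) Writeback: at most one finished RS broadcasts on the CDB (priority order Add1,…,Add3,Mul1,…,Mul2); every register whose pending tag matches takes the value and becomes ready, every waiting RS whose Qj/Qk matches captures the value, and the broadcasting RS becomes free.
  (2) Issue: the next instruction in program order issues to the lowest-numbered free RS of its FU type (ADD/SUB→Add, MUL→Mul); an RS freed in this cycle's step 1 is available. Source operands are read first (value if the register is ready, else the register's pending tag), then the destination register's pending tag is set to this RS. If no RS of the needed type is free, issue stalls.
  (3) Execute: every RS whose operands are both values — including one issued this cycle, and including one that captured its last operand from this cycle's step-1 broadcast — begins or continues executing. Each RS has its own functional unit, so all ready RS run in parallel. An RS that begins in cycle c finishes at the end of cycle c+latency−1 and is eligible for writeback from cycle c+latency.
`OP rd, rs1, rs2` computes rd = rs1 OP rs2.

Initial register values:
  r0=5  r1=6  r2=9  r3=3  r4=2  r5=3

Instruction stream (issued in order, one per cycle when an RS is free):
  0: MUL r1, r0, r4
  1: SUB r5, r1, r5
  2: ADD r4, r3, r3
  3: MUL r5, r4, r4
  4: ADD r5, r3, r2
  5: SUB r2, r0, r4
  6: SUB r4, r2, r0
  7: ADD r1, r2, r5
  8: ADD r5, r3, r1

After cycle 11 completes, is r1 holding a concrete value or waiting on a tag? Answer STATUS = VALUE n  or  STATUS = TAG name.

STATUS = VALUE 11

  c1: issue MUL r1<-Mul1  regs: r0:5,r1:Mul1,r2:9,r3:3,r4:2,r5:3
  c2: issue SUB r5<-Add1  regs: r0:5,r1:Mul1,r2:9,r3:3,r4:2,r5:Add1
  c3: issue ADD r4<-Add2  regs: r0:5,r1:Mul1,r2:9,r3:3,r4:Add2,r5:Add1
  c4: issue MUL r5<-Mul2  regs: r0:5,r1:Mul1,r2:9,r3:3,r4:Add2,r5:Mul2
  c5: CDB Add2=6; issue ADD r5<-Add2  regs: r0:5,r1:Mul1,r2:9,r3:3,r4:6,r5:Add2
  c6: CDB Mul1=10; issue SUB r2<-Add3  regs: r0:5,r1:10,r2:Add3,r3:3,r4:6,r5:Add2
  c7: CDB Add2=12; issue SUB r4<-Add2  regs: r0:5,r1:10,r2:Add3,r3:3,r4:Add2,r5:12
  c8: CDB Add1=7; issue ADD r1<-Add1  regs: r0:5,r1:Add1,r2:Add3,r3:3,r4:Add2,r5:12
  c9: CDB Add3=-1; issue ADD r5<-Add3  regs: r0:5,r1:Add1,r2:-1,r3:3,r4:Add2,r5:Add3
  c10: CDB Mul2=36  regs: r0:5,r1:Add1,r2:-1,r3:3,r4:Add2,r5:Add3
  c11: CDB Add1=11  regs: r0:5,r1:11,r2:-1,r3:3,r4:Add2,r5:Add3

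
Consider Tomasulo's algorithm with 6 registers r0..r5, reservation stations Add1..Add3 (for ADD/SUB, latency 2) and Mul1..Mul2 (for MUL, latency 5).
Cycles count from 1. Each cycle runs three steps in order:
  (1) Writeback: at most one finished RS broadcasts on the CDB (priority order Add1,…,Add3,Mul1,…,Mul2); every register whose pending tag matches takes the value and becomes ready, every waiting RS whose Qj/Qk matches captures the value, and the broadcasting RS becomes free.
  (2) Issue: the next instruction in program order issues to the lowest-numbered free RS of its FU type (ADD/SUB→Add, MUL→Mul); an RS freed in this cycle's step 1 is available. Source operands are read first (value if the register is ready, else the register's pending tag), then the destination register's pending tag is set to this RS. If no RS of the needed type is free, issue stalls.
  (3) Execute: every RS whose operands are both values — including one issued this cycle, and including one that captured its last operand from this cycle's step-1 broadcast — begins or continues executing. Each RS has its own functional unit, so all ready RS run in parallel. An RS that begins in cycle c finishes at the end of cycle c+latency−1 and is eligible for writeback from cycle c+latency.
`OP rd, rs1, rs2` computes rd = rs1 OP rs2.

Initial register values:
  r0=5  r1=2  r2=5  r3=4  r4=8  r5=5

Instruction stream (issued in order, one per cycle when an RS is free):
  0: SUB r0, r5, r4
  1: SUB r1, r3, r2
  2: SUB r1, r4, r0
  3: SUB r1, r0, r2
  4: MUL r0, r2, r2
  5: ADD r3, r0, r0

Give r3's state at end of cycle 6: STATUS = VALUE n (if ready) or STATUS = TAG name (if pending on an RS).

  c1: issue SUB r0<-Add1  regs: r0:Add1,r1:2,r2:5,r3:4,r4:8,r5:5
  c2: issue SUB r1<-Add2  regs: r0:Add1,r1:Add2,r2:5,r3:4,r4:8,r5:5
  c3: CDB Add1=-3; issue SUB r1<-Add1  regs: r0:-3,r1:Add1,r2:5,r3:4,r4:8,r5:5
  c4: CDB Add2=-1; issue SUB r1<-Add2  regs: r0:-3,r1:Add2,r2:5,r3:4,r4:8,r5:5
  c5: CDB Add1=11; issue MUL r0<-Mul1  regs: r0:Mul1,r1:Add2,r2:5,r3:4,r4:8,r5:5
  c6: CDB Add2=-8; issue ADD r3<-Add1  regs: r0:Mul1,r1:-8,r2:5,r3:Add1,r4:8,r5:5

STATUS = TAG Add1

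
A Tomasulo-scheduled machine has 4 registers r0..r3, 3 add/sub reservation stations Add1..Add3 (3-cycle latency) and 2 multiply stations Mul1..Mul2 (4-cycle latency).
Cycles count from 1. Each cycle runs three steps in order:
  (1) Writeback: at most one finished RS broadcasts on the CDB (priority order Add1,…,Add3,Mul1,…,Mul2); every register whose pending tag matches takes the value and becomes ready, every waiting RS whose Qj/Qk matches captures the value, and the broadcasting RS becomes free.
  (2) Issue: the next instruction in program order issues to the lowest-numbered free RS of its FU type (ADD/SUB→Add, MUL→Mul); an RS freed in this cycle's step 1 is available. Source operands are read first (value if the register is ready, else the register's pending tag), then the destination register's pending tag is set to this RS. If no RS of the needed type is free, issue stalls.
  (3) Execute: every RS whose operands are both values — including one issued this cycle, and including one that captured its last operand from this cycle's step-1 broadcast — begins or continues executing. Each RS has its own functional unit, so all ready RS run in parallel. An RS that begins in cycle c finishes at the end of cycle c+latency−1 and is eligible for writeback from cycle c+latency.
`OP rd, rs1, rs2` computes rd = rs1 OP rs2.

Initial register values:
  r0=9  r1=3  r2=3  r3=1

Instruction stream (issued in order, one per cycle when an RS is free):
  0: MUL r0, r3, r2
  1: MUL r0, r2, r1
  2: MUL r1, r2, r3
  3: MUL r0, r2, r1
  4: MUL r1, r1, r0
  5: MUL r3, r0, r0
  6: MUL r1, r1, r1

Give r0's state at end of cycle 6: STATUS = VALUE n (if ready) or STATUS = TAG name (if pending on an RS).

STATUS = TAG Mul2

  c1: issue MUL r0<-Mul1  regs: r0:Mul1,r1:3,r2:3,r3:1
  c2: issue MUL r0<-Mul2  regs: r0:Mul2,r1:3,r2:3,r3:1
  c3: stall  regs: r0:Mul2,r1:3,r2:3,r3:1
  c4: stall  regs: r0:Mul2,r1:3,r2:3,r3:1
  c5: CDB Mul1=3; issue MUL r1<-Mul1  regs: r0:Mul2,r1:Mul1,r2:3,r3:1
  c6: CDB Mul2=9; issue MUL r0<-Mul2  regs: r0:Mul2,r1:Mul1,r2:3,r3:1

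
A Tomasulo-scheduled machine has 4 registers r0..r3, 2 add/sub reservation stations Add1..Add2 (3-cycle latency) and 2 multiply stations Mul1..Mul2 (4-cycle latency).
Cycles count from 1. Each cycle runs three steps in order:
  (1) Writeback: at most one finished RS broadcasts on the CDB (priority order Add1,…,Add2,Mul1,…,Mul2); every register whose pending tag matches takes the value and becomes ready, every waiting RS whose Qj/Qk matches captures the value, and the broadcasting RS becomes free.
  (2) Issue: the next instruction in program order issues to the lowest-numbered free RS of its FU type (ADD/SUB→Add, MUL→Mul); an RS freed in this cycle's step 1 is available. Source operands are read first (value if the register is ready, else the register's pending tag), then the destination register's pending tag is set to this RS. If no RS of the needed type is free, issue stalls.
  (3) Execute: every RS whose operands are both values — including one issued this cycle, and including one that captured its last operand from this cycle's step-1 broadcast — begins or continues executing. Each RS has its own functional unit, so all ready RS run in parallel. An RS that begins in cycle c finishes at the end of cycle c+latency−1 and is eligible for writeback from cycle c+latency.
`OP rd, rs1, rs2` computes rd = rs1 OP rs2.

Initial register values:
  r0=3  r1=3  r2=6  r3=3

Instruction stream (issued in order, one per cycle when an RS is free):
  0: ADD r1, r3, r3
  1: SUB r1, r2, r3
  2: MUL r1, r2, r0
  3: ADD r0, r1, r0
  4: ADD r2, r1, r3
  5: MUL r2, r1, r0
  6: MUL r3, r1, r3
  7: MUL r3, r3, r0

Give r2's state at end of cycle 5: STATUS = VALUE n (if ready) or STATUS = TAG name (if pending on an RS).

cycle 1: issue ADD r1<-Add1 // r0:3,r1:Add1,r2:6,r3:3
cycle 2: issue SUB r1<-Add2 // r0:3,r1:Add2,r2:6,r3:3
cycle 3: issue MUL r1<-Mul1 // r0:3,r1:Mul1,r2:6,r3:3
cycle 4: CDB Add1=6; issue ADD r0<-Add1 // r0:Add1,r1:Mul1,r2:6,r3:3
cycle 5: CDB Add2=3; issue ADD r2<-Add2 // r0:Add1,r1:Mul1,r2:Add2,r3:3

STATUS = TAG Add2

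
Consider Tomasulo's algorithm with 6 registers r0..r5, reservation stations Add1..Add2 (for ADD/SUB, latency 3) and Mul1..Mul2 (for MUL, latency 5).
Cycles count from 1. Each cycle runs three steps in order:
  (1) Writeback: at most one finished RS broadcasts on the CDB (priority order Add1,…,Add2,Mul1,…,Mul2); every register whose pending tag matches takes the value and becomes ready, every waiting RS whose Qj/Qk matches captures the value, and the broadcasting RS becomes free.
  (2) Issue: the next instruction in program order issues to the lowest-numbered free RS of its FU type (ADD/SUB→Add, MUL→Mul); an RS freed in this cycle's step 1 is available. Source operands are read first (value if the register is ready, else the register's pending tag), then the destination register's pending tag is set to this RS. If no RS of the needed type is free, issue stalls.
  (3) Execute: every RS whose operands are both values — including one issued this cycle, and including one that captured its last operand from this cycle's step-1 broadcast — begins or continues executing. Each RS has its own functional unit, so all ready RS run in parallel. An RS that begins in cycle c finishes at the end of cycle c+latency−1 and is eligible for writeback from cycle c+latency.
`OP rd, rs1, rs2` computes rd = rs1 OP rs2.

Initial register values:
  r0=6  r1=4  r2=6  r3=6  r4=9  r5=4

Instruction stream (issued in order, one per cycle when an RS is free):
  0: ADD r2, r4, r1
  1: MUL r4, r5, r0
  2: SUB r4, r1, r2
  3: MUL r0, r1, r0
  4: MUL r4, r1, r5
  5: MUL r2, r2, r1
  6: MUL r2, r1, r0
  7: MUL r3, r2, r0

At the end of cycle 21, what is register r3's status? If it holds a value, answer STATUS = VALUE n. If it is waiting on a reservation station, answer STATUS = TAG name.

STATUS = TAG Mul2

c1: issue ADD r2<-Add1 | r0:6,r1:4,r2:Add1,r3:6,r4:9,r5:4
c2: issue MUL r4<-Mul1 | r0:6,r1:4,r2:Add1,r3:6,r4:Mul1,r5:4
c3: issue SUB r4<-Add2 | r0:6,r1:4,r2:Add1,r3:6,r4:Add2,r5:4
c4: CDB Add1=13; issue MUL r0<-Mul2 | r0:Mul2,r1:4,r2:13,r3:6,r4:Add2,r5:4
c5: stall | r0:Mul2,r1:4,r2:13,r3:6,r4:Add2,r5:4
c6: stall | r0:Mul2,r1:4,r2:13,r3:6,r4:Add2,r5:4
c7: CDB Add2=-9; stall | r0:Mul2,r1:4,r2:13,r3:6,r4:-9,r5:4
c8: CDB Mul1=24; issue MUL r4<-Mul1 | r0:Mul2,r1:4,r2:13,r3:6,r4:Mul1,r5:4
c9: CDB Mul2=24; issue MUL r2<-Mul2 | r0:24,r1:4,r2:Mul2,r3:6,r4:Mul1,r5:4
c10: stall | r0:24,r1:4,r2:Mul2,r3:6,r4:Mul1,r5:4
c11: stall | r0:24,r1:4,r2:Mul2,r3:6,r4:Mul1,r5:4
c12: stall | r0:24,r1:4,r2:Mul2,r3:6,r4:Mul1,r5:4
c13: CDB Mul1=16; issue MUL r2<-Mul1 | r0:24,r1:4,r2:Mul1,r3:6,r4:16,r5:4
c14: CDB Mul2=52; issue MUL r3<-Mul2 | r0:24,r1:4,r2:Mul1,r3:Mul2,r4:16,r5:4
c15: - | r0:24,r1:4,r2:Mul1,r3:Mul2,r4:16,r5:4
c16: - | r0:24,r1:4,r2:Mul1,r3:Mul2,r4:16,r5:4
c17: - | r0:24,r1:4,r2:Mul1,r3:Mul2,r4:16,r5:4
c18: CDB Mul1=96 | r0:24,r1:4,r2:96,r3:Mul2,r4:16,r5:4
c19: - | r0:24,r1:4,r2:96,r3:Mul2,r4:16,r5:4
c20: - | r0:24,r1:4,r2:96,r3:Mul2,r4:16,r5:4
c21: - | r0:24,r1:4,r2:96,r3:Mul2,r4:16,r5:4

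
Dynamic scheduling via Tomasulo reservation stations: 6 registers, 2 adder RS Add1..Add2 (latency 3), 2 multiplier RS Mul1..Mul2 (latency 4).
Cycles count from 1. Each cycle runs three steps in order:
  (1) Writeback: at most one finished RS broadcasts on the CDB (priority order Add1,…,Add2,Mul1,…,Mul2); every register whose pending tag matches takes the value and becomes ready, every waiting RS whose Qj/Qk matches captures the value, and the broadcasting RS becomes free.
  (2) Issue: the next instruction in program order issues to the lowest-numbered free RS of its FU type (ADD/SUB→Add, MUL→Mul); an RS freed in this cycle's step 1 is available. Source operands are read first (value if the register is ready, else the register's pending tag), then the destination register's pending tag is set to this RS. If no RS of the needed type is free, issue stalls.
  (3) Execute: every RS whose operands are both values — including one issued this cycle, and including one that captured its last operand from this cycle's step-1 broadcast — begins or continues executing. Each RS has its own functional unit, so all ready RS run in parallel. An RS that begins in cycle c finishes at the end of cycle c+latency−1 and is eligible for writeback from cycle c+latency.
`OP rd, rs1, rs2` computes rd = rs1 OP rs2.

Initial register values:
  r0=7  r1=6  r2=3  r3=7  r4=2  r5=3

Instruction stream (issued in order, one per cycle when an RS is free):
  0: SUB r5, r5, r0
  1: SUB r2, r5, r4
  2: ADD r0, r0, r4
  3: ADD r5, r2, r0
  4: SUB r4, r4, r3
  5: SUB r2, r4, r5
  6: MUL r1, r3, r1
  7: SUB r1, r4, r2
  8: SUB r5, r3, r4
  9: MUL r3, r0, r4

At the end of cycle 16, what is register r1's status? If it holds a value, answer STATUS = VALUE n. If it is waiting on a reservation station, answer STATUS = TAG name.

cycle 1: issue SUB r5<-Add1 // r0:7,r1:6,r2:3,r3:7,r4:2,r5:Add1
cycle 2: issue SUB r2<-Add2 // r0:7,r1:6,r2:Add2,r3:7,r4:2,r5:Add1
cycle 3: stall // r0:7,r1:6,r2:Add2,r3:7,r4:2,r5:Add1
cycle 4: CDB Add1=-4; issue ADD r0<-Add1 // r0:Add1,r1:6,r2:Add2,r3:7,r4:2,r5:-4
cycle 5: stall // r0:Add1,r1:6,r2:Add2,r3:7,r4:2,r5:-4
cycle 6: stall // r0:Add1,r1:6,r2:Add2,r3:7,r4:2,r5:-4
cycle 7: CDB Add1=9; issue ADD r5<-Add1 // r0:9,r1:6,r2:Add2,r3:7,r4:2,r5:Add1
cycle 8: CDB Add2=-6; issue SUB r4<-Add2 // r0:9,r1:6,r2:-6,r3:7,r4:Add2,r5:Add1
cycle 9: stall // r0:9,r1:6,r2:-6,r3:7,r4:Add2,r5:Add1
cycle 10: stall // r0:9,r1:6,r2:-6,r3:7,r4:Add2,r5:Add1
cycle 11: CDB Add1=3; issue SUB r2<-Add1 // r0:9,r1:6,r2:Add1,r3:7,r4:Add2,r5:3
cycle 12: CDB Add2=-5; issue MUL r1<-Mul1 // r0:9,r1:Mul1,r2:Add1,r3:7,r4:-5,r5:3
cycle 13: issue SUB r1<-Add2 // r0:9,r1:Add2,r2:Add1,r3:7,r4:-5,r5:3
cycle 14: stall // r0:9,r1:Add2,r2:Add1,r3:7,r4:-5,r5:3
cycle 15: CDB Add1=-8; issue SUB r5<-Add1 // r0:9,r1:Add2,r2:-8,r3:7,r4:-5,r5:Add1
cycle 16: CDB Mul1=42; issue MUL r3<-Mul1 // r0:9,r1:Add2,r2:-8,r3:Mul1,r4:-5,r5:Add1

STATUS = TAG Add2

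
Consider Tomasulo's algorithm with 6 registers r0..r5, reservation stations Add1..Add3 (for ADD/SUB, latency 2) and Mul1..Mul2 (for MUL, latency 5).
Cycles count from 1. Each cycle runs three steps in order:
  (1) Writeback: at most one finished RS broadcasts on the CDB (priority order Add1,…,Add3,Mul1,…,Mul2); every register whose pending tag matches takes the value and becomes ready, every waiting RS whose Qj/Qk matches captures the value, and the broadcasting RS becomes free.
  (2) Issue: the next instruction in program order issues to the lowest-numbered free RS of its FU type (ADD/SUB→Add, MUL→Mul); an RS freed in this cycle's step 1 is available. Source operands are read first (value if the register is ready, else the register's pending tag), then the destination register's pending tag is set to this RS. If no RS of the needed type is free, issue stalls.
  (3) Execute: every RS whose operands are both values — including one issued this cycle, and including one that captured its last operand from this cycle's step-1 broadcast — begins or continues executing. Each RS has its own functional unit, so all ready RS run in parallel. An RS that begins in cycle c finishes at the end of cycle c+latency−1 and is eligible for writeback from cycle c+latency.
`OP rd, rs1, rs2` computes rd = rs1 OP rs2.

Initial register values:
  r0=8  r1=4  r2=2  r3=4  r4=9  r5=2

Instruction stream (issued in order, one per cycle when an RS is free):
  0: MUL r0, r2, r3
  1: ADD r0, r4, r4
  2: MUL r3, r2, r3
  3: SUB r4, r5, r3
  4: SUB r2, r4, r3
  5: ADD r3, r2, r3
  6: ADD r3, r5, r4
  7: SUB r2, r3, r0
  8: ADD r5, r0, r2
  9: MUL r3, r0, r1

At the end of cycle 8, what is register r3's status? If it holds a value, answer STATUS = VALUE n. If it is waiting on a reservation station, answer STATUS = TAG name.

STATUS = TAG Add3

  c1: issue MUL r0<-Mul1  regs: r0:Mul1,r1:4,r2:2,r3:4,r4:9,r5:2
  c2: issue ADD r0<-Add1  regs: r0:Add1,r1:4,r2:2,r3:4,r4:9,r5:2
  c3: issue MUL r3<-Mul2  regs: r0:Add1,r1:4,r2:2,r3:Mul2,r4:9,r5:2
  c4: CDB Add1=18; issue SUB r4<-Add1  regs: r0:18,r1:4,r2:2,r3:Mul2,r4:Add1,r5:2
  c5: issue SUB r2<-Add2  regs: r0:18,r1:4,r2:Add2,r3:Mul2,r4:Add1,r5:2
  c6: CDB Mul1=8; issue ADD r3<-Add3  regs: r0:18,r1:4,r2:Add2,r3:Add3,r4:Add1,r5:2
  c7: stall  regs: r0:18,r1:4,r2:Add2,r3:Add3,r4:Add1,r5:2
  c8: CDB Mul2=8; stall  regs: r0:18,r1:4,r2:Add2,r3:Add3,r4:Add1,r5:2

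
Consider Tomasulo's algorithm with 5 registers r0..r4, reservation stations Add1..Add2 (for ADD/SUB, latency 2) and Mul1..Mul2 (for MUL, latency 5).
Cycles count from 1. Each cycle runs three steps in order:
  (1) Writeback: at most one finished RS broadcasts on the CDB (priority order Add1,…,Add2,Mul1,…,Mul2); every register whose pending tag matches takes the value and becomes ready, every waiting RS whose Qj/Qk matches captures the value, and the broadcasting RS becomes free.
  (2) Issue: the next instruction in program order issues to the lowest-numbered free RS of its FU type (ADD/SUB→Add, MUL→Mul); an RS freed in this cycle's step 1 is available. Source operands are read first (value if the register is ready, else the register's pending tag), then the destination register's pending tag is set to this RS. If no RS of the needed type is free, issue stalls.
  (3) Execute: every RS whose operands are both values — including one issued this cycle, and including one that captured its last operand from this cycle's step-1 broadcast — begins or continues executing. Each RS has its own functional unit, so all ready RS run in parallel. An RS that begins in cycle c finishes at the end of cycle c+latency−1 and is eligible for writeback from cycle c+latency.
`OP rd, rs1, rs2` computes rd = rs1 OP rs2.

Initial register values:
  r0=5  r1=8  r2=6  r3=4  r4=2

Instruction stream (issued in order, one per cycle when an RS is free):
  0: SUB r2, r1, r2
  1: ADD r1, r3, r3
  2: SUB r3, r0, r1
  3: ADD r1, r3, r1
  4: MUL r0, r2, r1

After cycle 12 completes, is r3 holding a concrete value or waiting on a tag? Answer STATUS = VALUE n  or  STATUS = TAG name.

  c1: issue SUB r2<-Add1  regs: r0:5,r1:8,r2:Add1,r3:4,r4:2
  c2: issue ADD r1<-Add2  regs: r0:5,r1:Add2,r2:Add1,r3:4,r4:2
  c3: CDB Add1=2; issue SUB r3<-Add1  regs: r0:5,r1:Add2,r2:2,r3:Add1,r4:2
  c4: CDB Add2=8; issue ADD r1<-Add2  regs: r0:5,r1:Add2,r2:2,r3:Add1,r4:2
  c5: issue MUL r0<-Mul1  regs: r0:Mul1,r1:Add2,r2:2,r3:Add1,r4:2
  c6: CDB Add1=-3  regs: r0:Mul1,r1:Add2,r2:2,r3:-3,r4:2
  c7: -  regs: r0:Mul1,r1:Add2,r2:2,r3:-3,r4:2
  c8: CDB Add2=5  regs: r0:Mul1,r1:5,r2:2,r3:-3,r4:2
  c9: -  regs: r0:Mul1,r1:5,r2:2,r3:-3,r4:2
  c10: -  regs: r0:Mul1,r1:5,r2:2,r3:-3,r4:2
  c11: -  regs: r0:Mul1,r1:5,r2:2,r3:-3,r4:2
  c12: -  regs: r0:Mul1,r1:5,r2:2,r3:-3,r4:2

STATUS = VALUE -3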